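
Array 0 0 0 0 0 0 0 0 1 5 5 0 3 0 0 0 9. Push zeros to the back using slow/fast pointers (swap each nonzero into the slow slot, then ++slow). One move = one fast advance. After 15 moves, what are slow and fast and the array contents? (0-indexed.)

slow=0 fast=0: a[fast]=0, fast++
slow=0 fast=1: a[fast]=0, fast++
slow=0 fast=2: a[fast]=0, fast++
slow=0 fast=3: a[fast]=0, fast++
slow=0 fast=4: a[fast]=0, fast++
slow=0 fast=5: a[fast]=0, fast++
slow=0 fast=6: a[fast]=0, fast++
slow=0 fast=7: a[fast]=0, fast++
slow=0 fast=8: a[fast]=1≠0 swap→a[0]=1, slow++,fast++
slow=1 fast=9: a[fast]=5≠0 swap→a[1]=5, slow++,fast++
slow=2 fast=10: a[fast]=5≠0 swap→a[2]=5, slow++,fast++
slow=3 fast=11: a[fast]=0, fast++
slow=3 fast=12: a[fast]=3≠0 swap→a[3]=3, slow++,fast++
slow=4 fast=13: a[fast]=0, fast++
slow=4 fast=14: a[fast]=0, fast++

slow=4, fast=15, a=[1, 5, 5, 3, 0, 0, 0, 0, 0, 0, 0, 0, 0, 0, 0, 0, 9]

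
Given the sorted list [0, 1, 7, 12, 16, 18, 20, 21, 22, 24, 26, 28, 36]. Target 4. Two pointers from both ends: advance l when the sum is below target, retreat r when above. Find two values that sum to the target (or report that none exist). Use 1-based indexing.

no pair

[1,13] 0+36=36 >4 → r--
[1,12] 0+28=28 >4 → r--
[1,11] 0+26=26 >4 → r--
[1,10] 0+24=24 >4 → r--
[1,9] 0+22=22 >4 → r--
[1,8] 0+21=21 >4 → r--
[1,7] 0+20=20 >4 → r--
[1,6] 0+18=18 >4 → r--
[1,5] 0+16=16 >4 → r--
[1,4] 0+12=12 >4 → r--
[1,3] 0+7=7 >4 → r--
[1,2] 0+1=1 <4 → l++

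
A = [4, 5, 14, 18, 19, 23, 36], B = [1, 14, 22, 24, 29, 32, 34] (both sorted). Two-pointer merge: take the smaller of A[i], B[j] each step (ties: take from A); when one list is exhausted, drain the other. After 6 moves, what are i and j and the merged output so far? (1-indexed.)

[i=1,j=1] A[i]=4>B[j]=1 take 1 → j++
[i=1,j=2] A[i]=4<=B[j]=14 take 4 → i++
[i=2,j=2] A[i]=5<=B[j]=14 take 5 → i++
[i=3,j=2] A[i]=14<=B[j]=14 take 14 → i++
[i=4,j=2] A[i]=18>B[j]=14 take 14 → j++
[i=4,j=3] A[i]=18<=B[j]=22 take 18 → i++

i=5, j=3, merged so far=[1, 4, 5, 14, 14, 18]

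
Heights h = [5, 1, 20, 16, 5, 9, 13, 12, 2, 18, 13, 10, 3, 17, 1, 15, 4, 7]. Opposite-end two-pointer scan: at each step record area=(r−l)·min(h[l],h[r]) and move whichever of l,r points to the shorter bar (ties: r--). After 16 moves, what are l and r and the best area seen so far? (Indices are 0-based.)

[0,17] min(5,7)*17=85 best=85 * → l++
[1,17] min(1,7)*16=16 best=85 → l++
[2,17] min(20,7)*15=105 best=105 * → r--
[2,16] min(20,4)*14=56 best=105 → r--
[2,15] min(20,15)*13=195 best=195 * → r--
[2,14] min(20,1)*12=12 best=195 → r--
[2,13] min(20,17)*11=187 best=195 → r--
[2,12] min(20,3)*10=30 best=195 → r--
[2,11] min(20,10)*9=90 best=195 → r--
[2,10] min(20,13)*8=104 best=195 → r--
[2,9] min(20,18)*7=126 best=195 → r--
[2,8] min(20,2)*6=12 best=195 → r--
[2,7] min(20,12)*5=60 best=195 → r--
[2,6] min(20,13)*4=52 best=195 → r--
[2,5] min(20,9)*3=27 best=195 → r--
[2,4] min(20,5)*2=10 best=195 → r--

l=2, r=3, best area=195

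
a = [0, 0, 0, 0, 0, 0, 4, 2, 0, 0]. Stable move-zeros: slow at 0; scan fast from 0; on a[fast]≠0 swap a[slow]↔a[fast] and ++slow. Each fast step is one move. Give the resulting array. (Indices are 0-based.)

[4, 2, 0, 0, 0, 0, 0, 0, 0, 0]

(s=0,f=0) a[fast]=0 → fast++
(s=0,f=1) a[fast]=0 → fast++
(s=0,f=2) a[fast]=0 → fast++
(s=0,f=3) a[fast]=0 → fast++
(s=0,f=4) a[fast]=0 → fast++
(s=0,f=5) a[fast]=0 → fast++
(s=0,f=6) a[fast]=4≠0 swap→a[0]=4 → slow++,fast++
(s=1,f=7) a[fast]=2≠0 swap→a[1]=2 → slow++,fast++
(s=2,f=8) a[fast]=0 → fast++
(s=2,f=9) a[fast]=0 → fast++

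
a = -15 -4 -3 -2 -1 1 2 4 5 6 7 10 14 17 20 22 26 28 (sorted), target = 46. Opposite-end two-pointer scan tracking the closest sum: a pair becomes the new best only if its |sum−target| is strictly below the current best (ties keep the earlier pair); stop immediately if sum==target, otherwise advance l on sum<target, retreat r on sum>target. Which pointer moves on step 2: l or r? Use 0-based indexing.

l

l=0 r=17: -15+28=13 d=33 *, l++
l=1 r=17: -4+28=24 d=22 *, l++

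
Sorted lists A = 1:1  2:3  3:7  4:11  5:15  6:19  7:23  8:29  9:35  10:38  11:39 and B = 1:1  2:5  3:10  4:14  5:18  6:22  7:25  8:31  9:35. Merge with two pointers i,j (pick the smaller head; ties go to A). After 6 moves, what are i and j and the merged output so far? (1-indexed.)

[i=1,j=1] A[i]=1<=B[j]=1 take 1 → i++
[i=2,j=1] A[i]=3>B[j]=1 take 1 → j++
[i=2,j=2] A[i]=3<=B[j]=5 take 3 → i++
[i=3,j=2] A[i]=7>B[j]=5 take 5 → j++
[i=3,j=3] A[i]=7<=B[j]=10 take 7 → i++
[i=4,j=3] A[i]=11>B[j]=10 take 10 → j++

i=4, j=4, merged so far=[1, 1, 3, 5, 7, 10]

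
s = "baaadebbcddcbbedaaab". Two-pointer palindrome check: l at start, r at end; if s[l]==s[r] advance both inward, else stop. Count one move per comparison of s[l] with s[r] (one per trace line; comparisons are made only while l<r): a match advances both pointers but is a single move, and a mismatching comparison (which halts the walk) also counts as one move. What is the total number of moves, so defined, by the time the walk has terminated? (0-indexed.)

10 moves

l=0 r=19: 'b'=='b', l++,r--
l=1 r=18: 'a'=='a', l++,r--
l=2 r=17: 'a'=='a', l++,r--
l=3 r=16: 'a'=='a', l++,r--
l=4 r=15: 'd'=='d', l++,r--
l=5 r=14: 'e'=='e', l++,r--
l=6 r=13: 'b'=='b', l++,r--
l=7 r=12: 'b'=='b', l++,r--
l=8 r=11: 'c'=='c', l++,r--
l=9 r=10: 'd'=='d', l++,r--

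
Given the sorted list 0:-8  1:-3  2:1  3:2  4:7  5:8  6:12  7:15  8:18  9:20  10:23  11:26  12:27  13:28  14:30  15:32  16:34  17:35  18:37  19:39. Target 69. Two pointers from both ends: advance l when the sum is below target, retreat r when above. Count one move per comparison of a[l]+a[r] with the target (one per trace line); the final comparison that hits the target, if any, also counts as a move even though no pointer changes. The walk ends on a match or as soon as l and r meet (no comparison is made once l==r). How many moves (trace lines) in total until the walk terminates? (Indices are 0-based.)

[0,19] -8+39=31 <69 → l++
[1,19] -3+39=36 <69 → l++
[2,19] 1+39=40 <69 → l++
[3,19] 2+39=41 <69 → l++
[4,19] 7+39=46 <69 → l++
[5,19] 8+39=47 <69 → l++
[6,19] 12+39=51 <69 → l++
[7,19] 15+39=54 <69 → l++
[8,19] 18+39=57 <69 → l++
[9,19] 20+39=59 <69 → l++
[10,19] 23+39=62 <69 → l++
[11,19] 26+39=65 <69 → l++
[12,19] 27+39=66 <69 → l++
[13,19] 28+39=67 <69 → l++
[14,19] 30+39=69 → found

15 moves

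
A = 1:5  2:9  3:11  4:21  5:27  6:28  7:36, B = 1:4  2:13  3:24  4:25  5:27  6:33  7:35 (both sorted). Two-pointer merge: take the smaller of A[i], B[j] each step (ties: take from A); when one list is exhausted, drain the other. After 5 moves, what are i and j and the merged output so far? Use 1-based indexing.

i=4, j=3, merged so far=[4, 5, 9, 11, 13]

i=1 j=1: A[i]=5>B[j]=4 take 4, j++
i=1 j=2: A[i]=5<=B[j]=13 take 5, i++
i=2 j=2: A[i]=9<=B[j]=13 take 9, i++
i=3 j=2: A[i]=11<=B[j]=13 take 11, i++
i=4 j=2: A[i]=21>B[j]=13 take 13, j++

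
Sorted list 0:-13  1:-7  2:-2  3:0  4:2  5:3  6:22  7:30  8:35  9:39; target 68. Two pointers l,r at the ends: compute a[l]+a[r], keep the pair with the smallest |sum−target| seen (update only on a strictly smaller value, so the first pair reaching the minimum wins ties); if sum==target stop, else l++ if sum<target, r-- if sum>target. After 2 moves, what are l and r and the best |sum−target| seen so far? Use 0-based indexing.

l=2, r=9, best |Δ|=36

l=0 r=9: -13+39=26 d=42 *, l++
l=1 r=9: -7+39=32 d=36 *, l++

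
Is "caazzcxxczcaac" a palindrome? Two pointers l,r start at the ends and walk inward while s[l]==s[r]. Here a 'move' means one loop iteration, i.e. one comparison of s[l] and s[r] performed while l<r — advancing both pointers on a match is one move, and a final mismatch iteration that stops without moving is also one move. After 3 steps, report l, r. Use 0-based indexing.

[0,13] 'c'=='c' → l++,r--
[1,12] 'a'=='a' → l++,r--
[2,11] 'a'=='a' → l++,r--

l=3, r=10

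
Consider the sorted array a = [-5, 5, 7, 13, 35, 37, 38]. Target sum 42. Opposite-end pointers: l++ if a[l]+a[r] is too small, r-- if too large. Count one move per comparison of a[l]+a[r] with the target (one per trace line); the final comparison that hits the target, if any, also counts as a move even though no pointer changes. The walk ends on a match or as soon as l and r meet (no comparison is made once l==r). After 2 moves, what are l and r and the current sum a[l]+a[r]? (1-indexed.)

l=2, r=6, sum=42

l=1 r=7: -5+38=33 <42, l++
l=2 r=7: 5+38=43 >42, r--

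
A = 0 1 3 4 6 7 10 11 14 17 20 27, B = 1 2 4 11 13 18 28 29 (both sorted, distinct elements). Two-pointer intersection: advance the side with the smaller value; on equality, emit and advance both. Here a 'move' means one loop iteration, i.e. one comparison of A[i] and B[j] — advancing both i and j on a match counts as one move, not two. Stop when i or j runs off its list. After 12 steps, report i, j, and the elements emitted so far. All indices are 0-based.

[i=0,j=0] 0<1 → i++
[i=1,j=0] 1==1 emit → i++,j++
[i=2,j=1] 3>2 → j++
[i=2,j=2] 3<4 → i++
[i=3,j=2] 4==4 emit → i++,j++
[i=4,j=3] 6<11 → i++
[i=5,j=3] 7<11 → i++
[i=6,j=3] 10<11 → i++
[i=7,j=3] 11==11 emit → i++,j++
[i=8,j=4] 14>13 → j++
[i=8,j=5] 14<18 → i++
[i=9,j=5] 17<18 → i++

i=10, j=5, emitted=[1, 4, 11]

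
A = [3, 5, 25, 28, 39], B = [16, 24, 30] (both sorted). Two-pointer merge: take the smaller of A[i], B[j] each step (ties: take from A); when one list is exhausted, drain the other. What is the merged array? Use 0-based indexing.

i=0 j=0: A[i]=3<=B[j]=16 take 3, i++
i=1 j=0: A[i]=5<=B[j]=16 take 5, i++
i=2 j=0: A[i]=25>B[j]=16 take 16, j++
i=2 j=1: A[i]=25>B[j]=24 take 24, j++
i=2 j=2: A[i]=25<=B[j]=30 take 25, i++
i=3 j=2: A[i]=28<=B[j]=30 take 28, i++
i=4 j=2: A[i]=39>B[j]=30 take 30, j++
i=4 j=3: B done, take A[i]=39, i++

[3, 5, 16, 24, 25, 28, 30, 39]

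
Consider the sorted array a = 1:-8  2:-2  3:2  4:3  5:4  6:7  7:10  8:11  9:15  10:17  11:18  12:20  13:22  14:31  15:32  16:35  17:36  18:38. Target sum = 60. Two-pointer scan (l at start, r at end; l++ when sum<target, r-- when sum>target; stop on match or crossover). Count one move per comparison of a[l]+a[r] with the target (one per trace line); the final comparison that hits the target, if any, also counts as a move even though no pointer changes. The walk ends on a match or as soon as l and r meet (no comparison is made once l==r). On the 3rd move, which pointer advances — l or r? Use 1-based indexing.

l=1 r=18: -8+38=30 <60, l++
l=2 r=18: -2+38=36 <60, l++
l=3 r=18: 2+38=40 <60, l++

l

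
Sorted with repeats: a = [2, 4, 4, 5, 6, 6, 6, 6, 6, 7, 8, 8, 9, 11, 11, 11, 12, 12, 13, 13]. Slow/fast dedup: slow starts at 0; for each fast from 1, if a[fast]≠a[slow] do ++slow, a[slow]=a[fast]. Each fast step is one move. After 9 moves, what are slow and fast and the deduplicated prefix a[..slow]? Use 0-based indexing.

slow=0 fast=1: a[fast]=4≠a[slow]=2 write a[1]=4, slow++,fast++
slow=1 fast=2: a[fast]=4=a[slow] dup, fast++
slow=1 fast=3: a[fast]=5≠a[slow]=4 write a[2]=5, slow++,fast++
slow=2 fast=4: a[fast]=6≠a[slow]=5 write a[3]=6, slow++,fast++
slow=3 fast=5: a[fast]=6=a[slow] dup, fast++
slow=3 fast=6: a[fast]=6=a[slow] dup, fast++
slow=3 fast=7: a[fast]=6=a[slow] dup, fast++
slow=3 fast=8: a[fast]=6=a[slow] dup, fast++
slow=3 fast=9: a[fast]=7≠a[slow]=6 write a[4]=7, slow++,fast++

slow=4, fast=10, prefix=[2, 4, 5, 6, 7]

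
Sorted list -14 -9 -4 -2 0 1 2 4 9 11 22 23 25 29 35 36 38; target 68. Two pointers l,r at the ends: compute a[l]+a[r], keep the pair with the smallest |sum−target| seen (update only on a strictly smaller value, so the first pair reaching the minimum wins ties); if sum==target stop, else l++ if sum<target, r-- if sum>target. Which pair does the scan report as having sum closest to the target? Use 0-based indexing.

pair (29, 38) with sum 67 (|Δ|=1)

[0,16] -14+38=24 d=44 * → l++
[1,16] -9+38=29 d=39 * → l++
[2,16] -4+38=34 d=34 * → l++
[3,16] -2+38=36 d=32 * → l++
[4,16] 0+38=38 d=30 * → l++
[5,16] 1+38=39 d=29 * → l++
[6,16] 2+38=40 d=28 * → l++
[7,16] 4+38=42 d=26 * → l++
[8,16] 9+38=47 d=21 * → l++
[9,16] 11+38=49 d=19 * → l++
[10,16] 22+38=60 d=8 * → l++
[11,16] 23+38=61 d=7 * → l++
[12,16] 25+38=63 d=5 * → l++
[13,16] 29+38=67 d=1 * → l++
[14,16] 35+38=73 d=5 → r--
[14,15] 35+36=71 d=3 → r--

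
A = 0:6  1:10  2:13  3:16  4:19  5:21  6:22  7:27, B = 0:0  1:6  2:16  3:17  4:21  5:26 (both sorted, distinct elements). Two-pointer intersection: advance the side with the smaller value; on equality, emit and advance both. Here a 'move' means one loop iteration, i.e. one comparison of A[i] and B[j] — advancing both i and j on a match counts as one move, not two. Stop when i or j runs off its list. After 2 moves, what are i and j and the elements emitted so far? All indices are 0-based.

[i=0,j=0] 6>0 → j++
[i=0,j=1] 6==6 emit → i++,j++

i=1, j=2, emitted=[6]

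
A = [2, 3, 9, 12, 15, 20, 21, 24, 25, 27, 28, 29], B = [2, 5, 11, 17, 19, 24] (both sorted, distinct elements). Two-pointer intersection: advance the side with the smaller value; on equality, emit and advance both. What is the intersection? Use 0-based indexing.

[i=0,j=0] 2==2 emit → i++,j++
[i=1,j=1] 3<5 → i++
[i=2,j=1] 9>5 → j++
[i=2,j=2] 9<11 → i++
[i=3,j=2] 12>11 → j++
[i=3,j=3] 12<17 → i++
[i=4,j=3] 15<17 → i++
[i=5,j=3] 20>17 → j++
[i=5,j=4] 20>19 → j++
[i=5,j=5] 20<24 → i++
[i=6,j=5] 21<24 → i++
[i=7,j=5] 24==24 emit → i++,j++

intersection = [2, 24]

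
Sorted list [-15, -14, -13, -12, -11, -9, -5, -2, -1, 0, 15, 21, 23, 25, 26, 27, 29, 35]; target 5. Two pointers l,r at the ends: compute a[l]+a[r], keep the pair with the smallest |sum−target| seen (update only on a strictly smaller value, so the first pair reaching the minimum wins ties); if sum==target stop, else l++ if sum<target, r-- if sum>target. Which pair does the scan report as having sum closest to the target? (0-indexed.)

pair (-15, 21) with sum 6 (|Δ|=1)

[0,17] -15+35=20 d=15 * → r--
[0,16] -15+29=14 d=9 * → r--
[0,15] -15+27=12 d=7 * → r--
[0,14] -15+26=11 d=6 * → r--
[0,13] -15+25=10 d=5 * → r--
[0,12] -15+23=8 d=3 * → r--
[0,11] -15+21=6 d=1 * → r--
[0,10] -15+15=0 d=5 → l++
[1,10] -14+15=1 d=4 → l++
[2,10] -13+15=2 d=3 → l++
[3,10] -12+15=3 d=2 → l++
[4,10] -11+15=4 d=1 → l++
[5,10] -9+15=6 d=1 → r--
[5,9] -9+0=-9 d=14 → l++
[6,9] -5+0=-5 d=10 → l++
[7,9] -2+0=-2 d=7 → l++
[8,9] -1+0=-1 d=6 → l++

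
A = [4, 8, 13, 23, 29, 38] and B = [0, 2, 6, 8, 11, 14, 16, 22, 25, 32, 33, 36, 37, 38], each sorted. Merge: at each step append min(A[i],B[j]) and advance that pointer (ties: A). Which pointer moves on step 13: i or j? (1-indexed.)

i=1 j=1: A[i]=4>B[j]=0 take 0, j++
i=1 j=2: A[i]=4>B[j]=2 take 2, j++
i=1 j=3: A[i]=4<=B[j]=6 take 4, i++
i=2 j=3: A[i]=8>B[j]=6 take 6, j++
i=2 j=4: A[i]=8<=B[j]=8 take 8, i++
i=3 j=4: A[i]=13>B[j]=8 take 8, j++
i=3 j=5: A[i]=13>B[j]=11 take 11, j++
i=3 j=6: A[i]=13<=B[j]=14 take 13, i++
i=4 j=6: A[i]=23>B[j]=14 take 14, j++
i=4 j=7: A[i]=23>B[j]=16 take 16, j++
i=4 j=8: A[i]=23>B[j]=22 take 22, j++
i=4 j=9: A[i]=23<=B[j]=25 take 23, i++
i=5 j=9: A[i]=29>B[j]=25 take 25, j++

j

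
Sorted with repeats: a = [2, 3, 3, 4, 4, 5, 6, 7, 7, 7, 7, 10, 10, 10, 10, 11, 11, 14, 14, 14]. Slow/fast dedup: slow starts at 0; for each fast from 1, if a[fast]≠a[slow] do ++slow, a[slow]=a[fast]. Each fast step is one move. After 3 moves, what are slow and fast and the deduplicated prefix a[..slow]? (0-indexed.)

slow=2, fast=4, prefix=[2, 3, 4]

slow=0 fast=1: a[fast]=3≠a[slow]=2 write a[1]=3, slow++,fast++
slow=1 fast=2: a[fast]=3=a[slow] dup, fast++
slow=1 fast=3: a[fast]=4≠a[slow]=3 write a[2]=4, slow++,fast++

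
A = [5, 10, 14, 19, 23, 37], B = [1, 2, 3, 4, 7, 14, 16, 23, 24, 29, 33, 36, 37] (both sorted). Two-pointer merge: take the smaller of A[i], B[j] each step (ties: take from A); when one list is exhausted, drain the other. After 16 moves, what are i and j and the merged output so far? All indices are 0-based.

i=5, j=11, merged so far=[1, 2, 3, 4, 5, 7, 10, 14, 14, 16, 19, 23, 23, 24, 29, 33]

i=0 j=0: A[i]=5>B[j]=1 take 1, j++
i=0 j=1: A[i]=5>B[j]=2 take 2, j++
i=0 j=2: A[i]=5>B[j]=3 take 3, j++
i=0 j=3: A[i]=5>B[j]=4 take 4, j++
i=0 j=4: A[i]=5<=B[j]=7 take 5, i++
i=1 j=4: A[i]=10>B[j]=7 take 7, j++
i=1 j=5: A[i]=10<=B[j]=14 take 10, i++
i=2 j=5: A[i]=14<=B[j]=14 take 14, i++
i=3 j=5: A[i]=19>B[j]=14 take 14, j++
i=3 j=6: A[i]=19>B[j]=16 take 16, j++
i=3 j=7: A[i]=19<=B[j]=23 take 19, i++
i=4 j=7: A[i]=23<=B[j]=23 take 23, i++
i=5 j=7: A[i]=37>B[j]=23 take 23, j++
i=5 j=8: A[i]=37>B[j]=24 take 24, j++
i=5 j=9: A[i]=37>B[j]=29 take 29, j++
i=5 j=10: A[i]=37>B[j]=33 take 33, j++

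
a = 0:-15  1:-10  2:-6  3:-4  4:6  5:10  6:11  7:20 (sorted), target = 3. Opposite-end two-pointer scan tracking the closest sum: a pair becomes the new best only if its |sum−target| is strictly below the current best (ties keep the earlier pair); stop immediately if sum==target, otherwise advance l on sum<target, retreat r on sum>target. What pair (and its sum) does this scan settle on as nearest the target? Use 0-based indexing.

l=0 r=7: -15+20=5 d=2 *, r--
l=0 r=6: -15+11=-4 d=7, l++
l=1 r=6: -10+11=1 d=2, l++
l=2 r=6: -6+11=5 d=2, r--
l=2 r=5: -6+10=4 d=1 *, r--
l=2 r=4: -6+6=0 d=3, l++
l=3 r=4: -4+6=2 d=1, l++

pair (-6, 10) with sum 4 (|Δ|=1)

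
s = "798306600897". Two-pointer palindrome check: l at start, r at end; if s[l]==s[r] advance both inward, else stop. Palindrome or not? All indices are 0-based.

not a palindrome (mismatch at 3,8)

l=0 r=11: '7'=='7', l++,r--
l=1 r=10: '9'=='9', l++,r--
l=2 r=9: '8'=='8', l++,r--
l=3 r=8: '3'!='0', stop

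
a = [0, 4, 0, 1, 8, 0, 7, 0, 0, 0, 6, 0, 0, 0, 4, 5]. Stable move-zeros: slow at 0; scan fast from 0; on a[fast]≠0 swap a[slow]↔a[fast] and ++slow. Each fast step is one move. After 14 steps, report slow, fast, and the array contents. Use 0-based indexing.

slow=5, fast=14, a=[4, 1, 8, 7, 6, 0, 0, 0, 0, 0, 0, 0, 0, 0, 4, 5]

(s=0,f=0) a[fast]=0 → fast++
(s=0,f=1) a[fast]=4≠0 swap→a[0]=4 → slow++,fast++
(s=1,f=2) a[fast]=0 → fast++
(s=1,f=3) a[fast]=1≠0 swap→a[1]=1 → slow++,fast++
(s=2,f=4) a[fast]=8≠0 swap→a[2]=8 → slow++,fast++
(s=3,f=5) a[fast]=0 → fast++
(s=3,f=6) a[fast]=7≠0 swap→a[3]=7 → slow++,fast++
(s=4,f=7) a[fast]=0 → fast++
(s=4,f=8) a[fast]=0 → fast++
(s=4,f=9) a[fast]=0 → fast++
(s=4,f=10) a[fast]=6≠0 swap→a[4]=6 → slow++,fast++
(s=5,f=11) a[fast]=0 → fast++
(s=5,f=12) a[fast]=0 → fast++
(s=5,f=13) a[fast]=0 → fast++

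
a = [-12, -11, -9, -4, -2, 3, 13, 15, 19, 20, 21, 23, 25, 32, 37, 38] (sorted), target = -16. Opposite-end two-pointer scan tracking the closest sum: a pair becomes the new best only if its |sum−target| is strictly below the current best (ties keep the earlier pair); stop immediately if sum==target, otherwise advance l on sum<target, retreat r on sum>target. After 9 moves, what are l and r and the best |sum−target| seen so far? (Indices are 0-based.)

l=0 r=15: -12+38=26 d=42 *, r--
l=0 r=14: -12+37=25 d=41 *, r--
l=0 r=13: -12+32=20 d=36 *, r--
l=0 r=12: -12+25=13 d=29 *, r--
l=0 r=11: -12+23=11 d=27 *, r--
l=0 r=10: -12+21=9 d=25 *, r--
l=0 r=9: -12+20=8 d=24 *, r--
l=0 r=8: -12+19=7 d=23 *, r--
l=0 r=7: -12+15=3 d=19 *, r--

l=0, r=6, best |Δ|=19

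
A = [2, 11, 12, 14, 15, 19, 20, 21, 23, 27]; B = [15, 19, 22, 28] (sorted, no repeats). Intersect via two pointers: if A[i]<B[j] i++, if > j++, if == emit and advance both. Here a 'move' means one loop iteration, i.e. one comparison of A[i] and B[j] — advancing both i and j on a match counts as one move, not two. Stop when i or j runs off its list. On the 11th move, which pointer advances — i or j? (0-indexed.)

i=0 j=0: 2<15, i++
i=1 j=0: 11<15, i++
i=2 j=0: 12<15, i++
i=3 j=0: 14<15, i++
i=4 j=0: 15==15 emit, i++,j++
i=5 j=1: 19==19 emit, i++,j++
i=6 j=2: 20<22, i++
i=7 j=2: 21<22, i++
i=8 j=2: 23>22, j++
i=8 j=3: 23<28, i++
i=9 j=3: 27<28, i++

i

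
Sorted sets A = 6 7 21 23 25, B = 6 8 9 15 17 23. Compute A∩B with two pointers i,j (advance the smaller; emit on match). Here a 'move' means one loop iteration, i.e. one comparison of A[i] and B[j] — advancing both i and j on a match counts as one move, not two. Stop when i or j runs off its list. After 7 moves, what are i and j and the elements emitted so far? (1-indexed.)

[i=1,j=1] 6==6 emit → i++,j++
[i=2,j=2] 7<8 → i++
[i=3,j=2] 21>8 → j++
[i=3,j=3] 21>9 → j++
[i=3,j=4] 21>15 → j++
[i=3,j=5] 21>17 → j++
[i=3,j=6] 21<23 → i++

i=4, j=6, emitted=[6]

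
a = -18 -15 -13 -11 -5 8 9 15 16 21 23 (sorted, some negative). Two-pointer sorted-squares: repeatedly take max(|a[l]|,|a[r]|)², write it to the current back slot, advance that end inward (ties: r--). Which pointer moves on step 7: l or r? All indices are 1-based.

l=1 r=11: |-18|<=|23| out[11]=529, r--
l=1 r=10: |-18|<=|21| out[10]=441, r--
l=1 r=9: |-18|>|16| out[9]=324, l++
l=2 r=9: |-15|<=|16| out[8]=256, r--
l=2 r=8: |-15|<=|15| out[7]=225, r--
l=2 r=7: |-15|>|9| out[6]=225, l++
l=3 r=7: |-13|>|9| out[5]=169, l++

l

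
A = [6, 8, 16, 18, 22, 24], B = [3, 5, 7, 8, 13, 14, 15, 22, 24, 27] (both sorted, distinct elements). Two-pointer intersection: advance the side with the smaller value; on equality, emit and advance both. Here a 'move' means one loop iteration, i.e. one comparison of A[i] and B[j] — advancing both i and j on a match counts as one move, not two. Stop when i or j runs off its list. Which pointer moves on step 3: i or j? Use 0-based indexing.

i

[i=0,j=0] 6>3 → j++
[i=0,j=1] 6>5 → j++
[i=0,j=2] 6<7 → i++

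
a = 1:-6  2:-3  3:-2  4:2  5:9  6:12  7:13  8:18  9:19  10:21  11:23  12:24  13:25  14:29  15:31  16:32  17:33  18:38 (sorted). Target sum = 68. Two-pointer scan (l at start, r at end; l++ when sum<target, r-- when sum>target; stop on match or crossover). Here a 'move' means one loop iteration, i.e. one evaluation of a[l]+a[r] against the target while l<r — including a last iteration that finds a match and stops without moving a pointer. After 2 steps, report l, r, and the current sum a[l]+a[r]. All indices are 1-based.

l=3, r=18, sum=36

l=1 r=18: -6+38=32 <68, l++
l=2 r=18: -3+38=35 <68, l++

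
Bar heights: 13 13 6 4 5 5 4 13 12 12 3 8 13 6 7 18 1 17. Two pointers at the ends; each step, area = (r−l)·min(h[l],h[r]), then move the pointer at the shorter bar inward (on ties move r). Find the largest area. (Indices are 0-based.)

max area = 221

l=0 r=17: min(13,17)*17=221 best=221 *, l++
l=1 r=17: min(13,17)*16=208 best=221, l++
l=2 r=17: min(6,17)*15=90 best=221, l++
l=3 r=17: min(4,17)*14=56 best=221, l++
l=4 r=17: min(5,17)*13=65 best=221, l++
l=5 r=17: min(5,17)*12=60 best=221, l++
l=6 r=17: min(4,17)*11=44 best=221, l++
l=7 r=17: min(13,17)*10=130 best=221, l++
l=8 r=17: min(12,17)*9=108 best=221, l++
l=9 r=17: min(12,17)*8=96 best=221, l++
l=10 r=17: min(3,17)*7=21 best=221, l++
l=11 r=17: min(8,17)*6=48 best=221, l++
l=12 r=17: min(13,17)*5=65 best=221, l++
l=13 r=17: min(6,17)*4=24 best=221, l++
l=14 r=17: min(7,17)*3=21 best=221, l++
l=15 r=17: min(18,17)*2=34 best=221, r--
l=15 r=16: min(18,1)*1=1 best=221, r--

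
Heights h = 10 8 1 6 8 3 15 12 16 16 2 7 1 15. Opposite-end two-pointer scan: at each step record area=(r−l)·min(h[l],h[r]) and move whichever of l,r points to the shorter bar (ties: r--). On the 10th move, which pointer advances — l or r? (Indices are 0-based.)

r

l=0 r=13: min(10,15)*13=130 best=130 *, l++
l=1 r=13: min(8,15)*12=96 best=130, l++
l=2 r=13: min(1,15)*11=11 best=130, l++
l=3 r=13: min(6,15)*10=60 best=130, l++
l=4 r=13: min(8,15)*9=72 best=130, l++
l=5 r=13: min(3,15)*8=24 best=130, l++
l=6 r=13: min(15,15)*7=105 best=130, r--
l=6 r=12: min(15,1)*6=6 best=130, r--
l=6 r=11: min(15,7)*5=35 best=130, r--
l=6 r=10: min(15,2)*4=8 best=130, r--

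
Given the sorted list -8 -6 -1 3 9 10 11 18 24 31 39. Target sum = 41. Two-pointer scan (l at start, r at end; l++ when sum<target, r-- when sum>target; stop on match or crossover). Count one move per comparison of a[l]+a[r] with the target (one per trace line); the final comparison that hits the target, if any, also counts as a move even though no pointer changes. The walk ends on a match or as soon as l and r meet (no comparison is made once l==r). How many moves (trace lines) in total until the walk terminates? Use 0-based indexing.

l=0 r=10: -8+39=31 <41, l++
l=1 r=10: -6+39=33 <41, l++
l=2 r=10: -1+39=38 <41, l++
l=3 r=10: 3+39=42 >41, r--
l=3 r=9: 3+31=34 <41, l++
l=4 r=9: 9+31=40 <41, l++
l=5 r=9: 10+31=41, found

7 moves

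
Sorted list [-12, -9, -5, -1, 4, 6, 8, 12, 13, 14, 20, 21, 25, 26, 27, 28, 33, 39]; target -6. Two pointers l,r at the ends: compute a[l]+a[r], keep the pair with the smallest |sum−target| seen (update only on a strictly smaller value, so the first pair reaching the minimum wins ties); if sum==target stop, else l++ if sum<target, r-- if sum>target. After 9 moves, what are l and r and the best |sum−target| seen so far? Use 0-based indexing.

[0,17] -12+39=27 d=33 * → r--
[0,16] -12+33=21 d=27 * → r--
[0,15] -12+28=16 d=22 * → r--
[0,14] -12+27=15 d=21 * → r--
[0,13] -12+26=14 d=20 * → r--
[0,12] -12+25=13 d=19 * → r--
[0,11] -12+21=9 d=15 * → r--
[0,10] -12+20=8 d=14 * → r--
[0,9] -12+14=2 d=8 * → r--

l=0, r=8, best |Δ|=8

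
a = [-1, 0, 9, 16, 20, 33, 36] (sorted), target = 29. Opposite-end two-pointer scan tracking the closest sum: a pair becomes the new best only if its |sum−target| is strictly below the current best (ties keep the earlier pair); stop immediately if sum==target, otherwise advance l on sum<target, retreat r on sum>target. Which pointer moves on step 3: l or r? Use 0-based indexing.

[0,6] -1+36=35 d=6 * → r--
[0,5] -1+33=32 d=3 * → r--
[0,4] -1+20=19 d=10 → l++

l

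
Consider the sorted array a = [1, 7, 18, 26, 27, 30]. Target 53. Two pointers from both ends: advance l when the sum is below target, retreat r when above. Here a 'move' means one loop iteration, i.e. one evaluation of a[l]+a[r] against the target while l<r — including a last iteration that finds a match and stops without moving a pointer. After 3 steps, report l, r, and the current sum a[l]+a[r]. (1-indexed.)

l=4, r=6, sum=56

l=1 r=6: 1+30=31 <53, l++
l=2 r=6: 7+30=37 <53, l++
l=3 r=6: 18+30=48 <53, l++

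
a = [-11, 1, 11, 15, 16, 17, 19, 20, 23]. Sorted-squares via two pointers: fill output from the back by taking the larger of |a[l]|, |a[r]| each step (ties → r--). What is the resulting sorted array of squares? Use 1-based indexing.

[1, 121, 121, 225, 256, 289, 361, 400, 529]

l=1 r=9: |-11|<=|23| out[9]=529, r--
l=1 r=8: |-11|<=|20| out[8]=400, r--
l=1 r=7: |-11|<=|19| out[7]=361, r--
l=1 r=6: |-11|<=|17| out[6]=289, r--
l=1 r=5: |-11|<=|16| out[5]=256, r--
l=1 r=4: |-11|<=|15| out[4]=225, r--
l=1 r=3: |-11|<=|11| out[3]=121, r--
l=1 r=2: |-11|>|1| out[2]=121, l++
l=2 r=2: |1|<=|1| out[1]=1, r--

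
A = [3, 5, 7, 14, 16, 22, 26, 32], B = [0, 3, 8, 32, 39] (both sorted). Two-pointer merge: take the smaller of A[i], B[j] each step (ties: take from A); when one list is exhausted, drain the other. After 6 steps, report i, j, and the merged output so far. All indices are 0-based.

i=0 j=0: A[i]=3>B[j]=0 take 0, j++
i=0 j=1: A[i]=3<=B[j]=3 take 3, i++
i=1 j=1: A[i]=5>B[j]=3 take 3, j++
i=1 j=2: A[i]=5<=B[j]=8 take 5, i++
i=2 j=2: A[i]=7<=B[j]=8 take 7, i++
i=3 j=2: A[i]=14>B[j]=8 take 8, j++

i=3, j=3, merged so far=[0, 3, 3, 5, 7, 8]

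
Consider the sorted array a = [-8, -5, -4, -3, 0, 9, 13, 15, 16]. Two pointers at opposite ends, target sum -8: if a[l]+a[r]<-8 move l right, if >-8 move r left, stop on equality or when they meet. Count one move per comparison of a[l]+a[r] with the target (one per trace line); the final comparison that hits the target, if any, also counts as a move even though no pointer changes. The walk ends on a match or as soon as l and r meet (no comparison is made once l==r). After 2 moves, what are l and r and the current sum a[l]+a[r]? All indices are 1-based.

l=1, r=7, sum=5

[1,9] -8+16=8 >-8 → r--
[1,8] -8+15=7 >-8 → r--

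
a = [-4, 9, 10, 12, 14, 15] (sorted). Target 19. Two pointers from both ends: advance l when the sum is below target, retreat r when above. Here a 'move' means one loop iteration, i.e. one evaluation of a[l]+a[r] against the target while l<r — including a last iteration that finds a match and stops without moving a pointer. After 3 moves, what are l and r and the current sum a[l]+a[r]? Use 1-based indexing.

[1,6] -4+15=11 <19 → l++
[2,6] 9+15=24 >19 → r--
[2,5] 9+14=23 >19 → r--

l=2, r=4, sum=21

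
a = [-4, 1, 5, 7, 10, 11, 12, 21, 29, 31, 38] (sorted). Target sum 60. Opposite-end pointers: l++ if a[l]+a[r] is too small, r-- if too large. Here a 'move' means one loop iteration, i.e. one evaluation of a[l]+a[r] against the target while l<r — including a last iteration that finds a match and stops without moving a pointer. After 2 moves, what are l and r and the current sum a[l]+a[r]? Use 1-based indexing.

l=3, r=11, sum=43

l=1 r=11: -4+38=34 <60, l++
l=2 r=11: 1+38=39 <60, l++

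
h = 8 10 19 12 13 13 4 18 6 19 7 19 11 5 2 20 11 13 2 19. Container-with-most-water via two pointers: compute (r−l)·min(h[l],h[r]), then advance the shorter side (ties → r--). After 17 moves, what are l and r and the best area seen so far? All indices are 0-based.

[0,19] min(8,19)*19=152 best=152 * → l++
[1,19] min(10,19)*18=180 best=180 * → l++
[2,19] min(19,19)*17=323 best=323 * → r--
[2,18] min(19,2)*16=32 best=323 → r--
[2,17] min(19,13)*15=195 best=323 → r--
[2,16] min(19,11)*14=154 best=323 → r--
[2,15] min(19,20)*13=247 best=323 → l++
[3,15] min(12,20)*12=144 best=323 → l++
[4,15] min(13,20)*11=143 best=323 → l++
[5,15] min(13,20)*10=130 best=323 → l++
[6,15] min(4,20)*9=36 best=323 → l++
[7,15] min(18,20)*8=144 best=323 → l++
[8,15] min(6,20)*7=42 best=323 → l++
[9,15] min(19,20)*6=114 best=323 → l++
[10,15] min(7,20)*5=35 best=323 → l++
[11,15] min(19,20)*4=76 best=323 → l++
[12,15] min(11,20)*3=33 best=323 → l++

l=13, r=15, best area=323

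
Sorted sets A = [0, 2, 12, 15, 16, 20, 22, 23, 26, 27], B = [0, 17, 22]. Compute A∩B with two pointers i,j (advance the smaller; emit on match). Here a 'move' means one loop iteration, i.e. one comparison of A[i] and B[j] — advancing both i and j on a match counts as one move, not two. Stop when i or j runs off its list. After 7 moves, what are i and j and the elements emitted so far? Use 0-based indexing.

i=6, j=2, emitted=[0]

i=0 j=0: 0==0 emit, i++,j++
i=1 j=1: 2<17, i++
i=2 j=1: 12<17, i++
i=3 j=1: 15<17, i++
i=4 j=1: 16<17, i++
i=5 j=1: 20>17, j++
i=5 j=2: 20<22, i++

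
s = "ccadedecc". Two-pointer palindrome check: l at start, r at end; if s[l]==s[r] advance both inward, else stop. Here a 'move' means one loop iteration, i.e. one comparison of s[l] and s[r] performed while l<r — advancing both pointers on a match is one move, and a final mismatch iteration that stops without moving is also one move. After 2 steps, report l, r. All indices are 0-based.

l=0 r=8: 'c'=='c', l++,r--
l=1 r=7: 'c'=='c', l++,r--

l=2, r=6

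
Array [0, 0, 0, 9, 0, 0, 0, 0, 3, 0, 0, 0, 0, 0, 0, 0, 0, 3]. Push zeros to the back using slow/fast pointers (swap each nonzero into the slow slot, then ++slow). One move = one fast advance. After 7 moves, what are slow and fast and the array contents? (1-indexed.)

slow=1 fast=1: a[fast]=0, fast++
slow=1 fast=2: a[fast]=0, fast++
slow=1 fast=3: a[fast]=0, fast++
slow=1 fast=4: a[fast]=9≠0 swap→a[1]=9, slow++,fast++
slow=2 fast=5: a[fast]=0, fast++
slow=2 fast=6: a[fast]=0, fast++
slow=2 fast=7: a[fast]=0, fast++

slow=2, fast=8, a=[9, 0, 0, 0, 0, 0, 0, 0, 3, 0, 0, 0, 0, 0, 0, 0, 0, 3]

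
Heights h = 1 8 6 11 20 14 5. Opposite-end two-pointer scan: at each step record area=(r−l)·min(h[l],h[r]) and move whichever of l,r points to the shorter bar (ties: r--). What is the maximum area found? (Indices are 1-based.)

[1,7] min(1,5)*6=6 best=6 * → l++
[2,7] min(8,5)*5=25 best=25 * → r--
[2,6] min(8,14)*4=32 best=32 * → l++
[3,6] min(6,14)*3=18 best=32 → l++
[4,6] min(11,14)*2=22 best=32 → l++
[5,6] min(20,14)*1=14 best=32 → r--

max area = 32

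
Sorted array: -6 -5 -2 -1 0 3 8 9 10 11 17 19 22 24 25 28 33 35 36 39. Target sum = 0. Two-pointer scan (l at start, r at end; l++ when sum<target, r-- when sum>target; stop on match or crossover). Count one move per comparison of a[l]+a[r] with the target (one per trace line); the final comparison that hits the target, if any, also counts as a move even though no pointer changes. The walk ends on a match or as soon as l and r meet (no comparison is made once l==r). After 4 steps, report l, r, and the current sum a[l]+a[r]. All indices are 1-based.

l=1, r=16, sum=22

[1,20] -6+39=33 >0 → r--
[1,19] -6+36=30 >0 → r--
[1,18] -6+35=29 >0 → r--
[1,17] -6+33=27 >0 → r--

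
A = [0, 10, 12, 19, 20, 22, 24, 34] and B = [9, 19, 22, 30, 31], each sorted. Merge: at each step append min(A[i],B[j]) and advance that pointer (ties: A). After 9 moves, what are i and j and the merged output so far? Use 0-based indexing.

i=0 j=0: A[i]=0<=B[j]=9 take 0, i++
i=1 j=0: A[i]=10>B[j]=9 take 9, j++
i=1 j=1: A[i]=10<=B[j]=19 take 10, i++
i=2 j=1: A[i]=12<=B[j]=19 take 12, i++
i=3 j=1: A[i]=19<=B[j]=19 take 19, i++
i=4 j=1: A[i]=20>B[j]=19 take 19, j++
i=4 j=2: A[i]=20<=B[j]=22 take 20, i++
i=5 j=2: A[i]=22<=B[j]=22 take 22, i++
i=6 j=2: A[i]=24>B[j]=22 take 22, j++

i=6, j=3, merged so far=[0, 9, 10, 12, 19, 19, 20, 22, 22]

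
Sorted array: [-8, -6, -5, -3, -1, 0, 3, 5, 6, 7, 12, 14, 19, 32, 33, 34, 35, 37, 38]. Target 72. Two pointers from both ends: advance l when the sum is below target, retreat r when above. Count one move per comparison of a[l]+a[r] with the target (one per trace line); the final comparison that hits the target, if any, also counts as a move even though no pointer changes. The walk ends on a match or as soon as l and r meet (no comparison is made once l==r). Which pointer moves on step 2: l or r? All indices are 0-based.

[0,18] -8+38=30 <72 → l++
[1,18] -6+38=32 <72 → l++

l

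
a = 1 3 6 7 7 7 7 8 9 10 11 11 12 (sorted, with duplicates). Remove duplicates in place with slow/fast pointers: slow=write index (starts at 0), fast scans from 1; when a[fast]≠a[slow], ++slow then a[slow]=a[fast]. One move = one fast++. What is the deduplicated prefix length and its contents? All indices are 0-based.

length 9; prefix = [1, 3, 6, 7, 8, 9, 10, 11, 12]

slow=0 fast=1: a[fast]=3≠a[slow]=1 write a[1]=3, slow++,fast++
slow=1 fast=2: a[fast]=6≠a[slow]=3 write a[2]=6, slow++,fast++
slow=2 fast=3: a[fast]=7≠a[slow]=6 write a[3]=7, slow++,fast++
slow=3 fast=4: a[fast]=7=a[slow] dup, fast++
slow=3 fast=5: a[fast]=7=a[slow] dup, fast++
slow=3 fast=6: a[fast]=7=a[slow] dup, fast++
slow=3 fast=7: a[fast]=8≠a[slow]=7 write a[4]=8, slow++,fast++
slow=4 fast=8: a[fast]=9≠a[slow]=8 write a[5]=9, slow++,fast++
slow=5 fast=9: a[fast]=10≠a[slow]=9 write a[6]=10, slow++,fast++
slow=6 fast=10: a[fast]=11≠a[slow]=10 write a[7]=11, slow++,fast++
slow=7 fast=11: a[fast]=11=a[slow] dup, fast++
slow=7 fast=12: a[fast]=12≠a[slow]=11 write a[8]=12, slow++,fast++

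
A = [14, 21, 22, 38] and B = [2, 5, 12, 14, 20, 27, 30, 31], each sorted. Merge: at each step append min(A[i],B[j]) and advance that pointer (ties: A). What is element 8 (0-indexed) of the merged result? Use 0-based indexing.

i=0 j=0: A[i]=14>B[j]=2 take 2, j++
i=0 j=1: A[i]=14>B[j]=5 take 5, j++
i=0 j=2: A[i]=14>B[j]=12 take 12, j++
i=0 j=3: A[i]=14<=B[j]=14 take 14, i++
i=1 j=3: A[i]=21>B[j]=14 take 14, j++
i=1 j=4: A[i]=21>B[j]=20 take 20, j++
i=1 j=5: A[i]=21<=B[j]=27 take 21, i++
i=2 j=5: A[i]=22<=B[j]=27 take 22, i++
i=3 j=5: A[i]=38>B[j]=27 take 27, j++
i=3 j=6: A[i]=38>B[j]=30 take 30, j++
i=3 j=7: A[i]=38>B[j]=31 take 31, j++
i=3 j=8: B done, take A[i]=38, i++

merged[8] = 27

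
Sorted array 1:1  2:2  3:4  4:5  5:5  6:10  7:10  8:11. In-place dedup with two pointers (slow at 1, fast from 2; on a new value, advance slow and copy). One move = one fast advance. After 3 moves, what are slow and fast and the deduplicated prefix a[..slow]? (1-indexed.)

(s=1,f=2) a[fast]=2≠a[slow]=1 write a[2]=2 → slow++,fast++
(s=2,f=3) a[fast]=4≠a[slow]=2 write a[3]=4 → slow++,fast++
(s=3,f=4) a[fast]=5≠a[slow]=4 write a[4]=5 → slow++,fast++

slow=4, fast=5, prefix=[1, 2, 4, 5]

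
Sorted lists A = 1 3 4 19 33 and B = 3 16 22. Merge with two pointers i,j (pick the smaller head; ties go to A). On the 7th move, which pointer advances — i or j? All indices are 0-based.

i=0 j=0: A[i]=1<=B[j]=3 take 1, i++
i=1 j=0: A[i]=3<=B[j]=3 take 3, i++
i=2 j=0: A[i]=4>B[j]=3 take 3, j++
i=2 j=1: A[i]=4<=B[j]=16 take 4, i++
i=3 j=1: A[i]=19>B[j]=16 take 16, j++
i=3 j=2: A[i]=19<=B[j]=22 take 19, i++
i=4 j=2: A[i]=33>B[j]=22 take 22, j++

j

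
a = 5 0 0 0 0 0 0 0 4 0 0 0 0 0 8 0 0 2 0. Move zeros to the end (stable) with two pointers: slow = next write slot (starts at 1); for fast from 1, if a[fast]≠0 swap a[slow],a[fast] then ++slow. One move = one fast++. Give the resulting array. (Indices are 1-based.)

[5, 4, 8, 2, 0, 0, 0, 0, 0, 0, 0, 0, 0, 0, 0, 0, 0, 0, 0]

slow=1 fast=1: a[fast]=5≠0 swap→a[1]=5, slow++,fast++
slow=2 fast=2: a[fast]=0, fast++
slow=2 fast=3: a[fast]=0, fast++
slow=2 fast=4: a[fast]=0, fast++
slow=2 fast=5: a[fast]=0, fast++
slow=2 fast=6: a[fast]=0, fast++
slow=2 fast=7: a[fast]=0, fast++
slow=2 fast=8: a[fast]=0, fast++
slow=2 fast=9: a[fast]=4≠0 swap→a[2]=4, slow++,fast++
slow=3 fast=10: a[fast]=0, fast++
slow=3 fast=11: a[fast]=0, fast++
slow=3 fast=12: a[fast]=0, fast++
slow=3 fast=13: a[fast]=0, fast++
slow=3 fast=14: a[fast]=0, fast++
slow=3 fast=15: a[fast]=8≠0 swap→a[3]=8, slow++,fast++
slow=4 fast=16: a[fast]=0, fast++
slow=4 fast=17: a[fast]=0, fast++
slow=4 fast=18: a[fast]=2≠0 swap→a[4]=2, slow++,fast++
slow=5 fast=19: a[fast]=0, fast++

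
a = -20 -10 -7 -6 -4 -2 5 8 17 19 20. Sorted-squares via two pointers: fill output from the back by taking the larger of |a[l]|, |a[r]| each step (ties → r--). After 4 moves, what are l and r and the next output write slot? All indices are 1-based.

l=2, r=8, next write slot=7

[1,11] |-20|<=|20| out[11]=400 → r--
[1,10] |-20|>|19| out[10]=400 → l++
[2,10] |-10|<=|19| out[9]=361 → r--
[2,9] |-10|<=|17| out[8]=289 → r--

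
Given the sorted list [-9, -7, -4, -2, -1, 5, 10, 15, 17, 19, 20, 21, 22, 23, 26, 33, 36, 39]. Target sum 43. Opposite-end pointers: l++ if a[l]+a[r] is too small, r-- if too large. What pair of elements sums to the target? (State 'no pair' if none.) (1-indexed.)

(10, 33)

l=1 r=18: -9+39=30 <43, l++
l=2 r=18: -7+39=32 <43, l++
l=3 r=18: -4+39=35 <43, l++
l=4 r=18: -2+39=37 <43, l++
l=5 r=18: -1+39=38 <43, l++
l=6 r=18: 5+39=44 >43, r--
l=6 r=17: 5+36=41 <43, l++
l=7 r=17: 10+36=46 >43, r--
l=7 r=16: 10+33=43, found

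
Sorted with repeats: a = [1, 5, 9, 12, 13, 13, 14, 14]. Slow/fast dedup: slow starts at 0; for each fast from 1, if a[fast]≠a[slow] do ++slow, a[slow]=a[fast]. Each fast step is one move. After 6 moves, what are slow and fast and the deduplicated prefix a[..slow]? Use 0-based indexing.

slow=0 fast=1: a[fast]=5≠a[slow]=1 write a[1]=5, slow++,fast++
slow=1 fast=2: a[fast]=9≠a[slow]=5 write a[2]=9, slow++,fast++
slow=2 fast=3: a[fast]=12≠a[slow]=9 write a[3]=12, slow++,fast++
slow=3 fast=4: a[fast]=13≠a[slow]=12 write a[4]=13, slow++,fast++
slow=4 fast=5: a[fast]=13=a[slow] dup, fast++
slow=4 fast=6: a[fast]=14≠a[slow]=13 write a[5]=14, slow++,fast++

slow=5, fast=7, prefix=[1, 5, 9, 12, 13, 14]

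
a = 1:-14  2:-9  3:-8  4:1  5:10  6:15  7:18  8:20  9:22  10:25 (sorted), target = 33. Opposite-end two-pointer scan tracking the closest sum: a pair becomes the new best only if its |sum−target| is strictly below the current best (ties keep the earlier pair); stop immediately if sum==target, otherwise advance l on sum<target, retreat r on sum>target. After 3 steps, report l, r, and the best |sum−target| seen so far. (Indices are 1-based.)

l=4, r=10, best |Δ|=16

[1,10] -14+25=11 d=22 * → l++
[2,10] -9+25=16 d=17 * → l++
[3,10] -8+25=17 d=16 * → l++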